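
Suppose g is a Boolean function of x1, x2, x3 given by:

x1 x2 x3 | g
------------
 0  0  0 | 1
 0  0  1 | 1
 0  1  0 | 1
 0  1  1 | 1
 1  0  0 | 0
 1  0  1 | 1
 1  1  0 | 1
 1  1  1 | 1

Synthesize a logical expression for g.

g(x1, x2, x3) = ~((x1 & ~x2) & ~x3)

Only row (1,0,0) gives 0. So g is 1 everywhere except there — the complement of the minterm x1·¬x2·¬x3.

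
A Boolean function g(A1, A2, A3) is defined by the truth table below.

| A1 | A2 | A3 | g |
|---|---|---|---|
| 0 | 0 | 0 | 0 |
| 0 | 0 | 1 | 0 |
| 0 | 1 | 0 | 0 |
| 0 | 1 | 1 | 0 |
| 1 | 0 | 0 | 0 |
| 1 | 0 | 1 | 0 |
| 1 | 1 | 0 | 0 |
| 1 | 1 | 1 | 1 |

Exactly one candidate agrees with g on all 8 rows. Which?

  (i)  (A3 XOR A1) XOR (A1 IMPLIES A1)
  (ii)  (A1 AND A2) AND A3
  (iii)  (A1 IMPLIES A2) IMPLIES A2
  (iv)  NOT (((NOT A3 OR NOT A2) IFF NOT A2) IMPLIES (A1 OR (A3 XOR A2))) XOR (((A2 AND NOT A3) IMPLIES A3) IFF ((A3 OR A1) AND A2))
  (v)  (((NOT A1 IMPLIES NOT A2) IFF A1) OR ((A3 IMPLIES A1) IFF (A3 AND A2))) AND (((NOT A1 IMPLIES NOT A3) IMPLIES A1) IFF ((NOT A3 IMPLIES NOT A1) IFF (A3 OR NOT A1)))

ii

(i): at (0,0,0) it gives 1, but g = 0 — eliminated.
(iii): at (0,1,0) it gives 1, but g = 0 — eliminated.
(iv): at (0,0,0) it gives 1, but g = 0 — eliminated.
(v): at (0,0,1) it gives 1, but g = 0 — eliminated.
That leaves (ii). Evaluating it on every row reproduces the table of g exactly.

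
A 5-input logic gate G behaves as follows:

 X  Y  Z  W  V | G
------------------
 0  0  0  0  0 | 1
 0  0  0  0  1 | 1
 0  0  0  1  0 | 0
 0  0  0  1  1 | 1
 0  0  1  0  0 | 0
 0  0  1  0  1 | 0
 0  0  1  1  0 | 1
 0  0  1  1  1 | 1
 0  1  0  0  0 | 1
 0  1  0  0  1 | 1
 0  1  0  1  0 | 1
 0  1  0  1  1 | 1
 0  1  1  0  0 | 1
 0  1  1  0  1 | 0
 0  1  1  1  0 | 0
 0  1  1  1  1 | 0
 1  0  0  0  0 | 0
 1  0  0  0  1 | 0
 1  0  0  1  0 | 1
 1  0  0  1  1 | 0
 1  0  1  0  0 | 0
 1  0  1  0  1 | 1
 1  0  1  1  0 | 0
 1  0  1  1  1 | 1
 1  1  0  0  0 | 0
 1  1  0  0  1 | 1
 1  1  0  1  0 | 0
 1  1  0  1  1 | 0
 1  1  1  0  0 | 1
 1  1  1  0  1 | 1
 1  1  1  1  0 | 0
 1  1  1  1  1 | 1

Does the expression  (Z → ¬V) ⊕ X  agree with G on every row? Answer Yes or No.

Evaluate (Z → ¬V) ⊕ X on each row and compare to G:
  X=0, Y=0, Z=0, W=0, V=0: formula gives 1, G = 1 ✓
  X=0, Y=0, Z=0, W=0, V=1: formula gives 1, G = 1 ✓
  X=0, Y=0, Z=0, W=1, V=0: formula gives 1, but G = 0 ✗
Since they disagree at (0,0,0,1,0), the expression is not a correct formula for G.

No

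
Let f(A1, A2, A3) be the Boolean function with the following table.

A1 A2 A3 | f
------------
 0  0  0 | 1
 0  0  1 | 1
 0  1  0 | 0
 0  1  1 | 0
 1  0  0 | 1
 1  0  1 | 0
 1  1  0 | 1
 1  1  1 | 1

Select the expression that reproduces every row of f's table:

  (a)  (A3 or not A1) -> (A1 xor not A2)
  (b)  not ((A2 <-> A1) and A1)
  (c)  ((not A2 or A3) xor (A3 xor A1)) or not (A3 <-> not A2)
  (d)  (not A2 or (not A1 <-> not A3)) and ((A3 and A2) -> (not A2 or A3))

a

(b) fails at (0,1,0): the formula yields 1, f is 0.
(c) fails at (0,0,1): the formula yields 0, f is 1.
(d) fails at (0,1,0): the formula yields 1, f is 0.
(a) is the remaining candidate, and it agrees with f on all 8 inputs.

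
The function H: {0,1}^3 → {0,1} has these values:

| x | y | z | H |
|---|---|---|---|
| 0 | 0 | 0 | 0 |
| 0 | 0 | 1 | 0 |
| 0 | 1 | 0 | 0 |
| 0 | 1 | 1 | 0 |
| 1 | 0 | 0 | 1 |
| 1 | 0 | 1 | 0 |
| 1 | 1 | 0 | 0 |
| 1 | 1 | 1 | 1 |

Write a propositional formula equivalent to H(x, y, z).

H(x, y, z) = ((x and not y) and not z) or ((x and y) and z)

The 1-rows are (1,0,0), (1,1,1). Each contributes one minterm — x·¬y·¬z; x·y·z — and their disjunction is a sum-of-products form of H.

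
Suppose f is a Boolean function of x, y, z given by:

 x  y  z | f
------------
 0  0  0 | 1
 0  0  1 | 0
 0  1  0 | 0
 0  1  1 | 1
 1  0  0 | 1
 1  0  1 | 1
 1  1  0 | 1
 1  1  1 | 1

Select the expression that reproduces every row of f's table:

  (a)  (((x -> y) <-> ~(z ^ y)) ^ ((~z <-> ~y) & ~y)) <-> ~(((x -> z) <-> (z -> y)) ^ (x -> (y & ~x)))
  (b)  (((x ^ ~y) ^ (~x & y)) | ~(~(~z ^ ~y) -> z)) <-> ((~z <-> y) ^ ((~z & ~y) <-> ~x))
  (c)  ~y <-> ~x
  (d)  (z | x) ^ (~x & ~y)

(a) disagrees with f on (0,0,0) (formula → 0, table → 1); rule it out.
(b) disagrees with f on (0,0,1) (formula → 1, table → 0); rule it out.
(c) disagrees with f on (0,0,1) (formula → 1, table → 0); rule it out.
That leaves (d). Evaluating it on every row reproduces the table of f exactly.

d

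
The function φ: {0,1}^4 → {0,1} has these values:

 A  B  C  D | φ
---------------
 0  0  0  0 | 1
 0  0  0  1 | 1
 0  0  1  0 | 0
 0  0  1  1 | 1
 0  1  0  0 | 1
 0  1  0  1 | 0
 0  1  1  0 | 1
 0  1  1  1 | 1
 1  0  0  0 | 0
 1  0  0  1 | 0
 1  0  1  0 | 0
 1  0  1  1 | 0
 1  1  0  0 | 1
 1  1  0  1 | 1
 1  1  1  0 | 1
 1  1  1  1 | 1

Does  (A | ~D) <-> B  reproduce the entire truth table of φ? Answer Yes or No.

No

Test each input against both φ and the formula:
  A=0, B=0, C=0, D=0: formula gives 0, but φ = 1 ✗
A single disagreement suffices: at (0,0,0,0) they differ, so the formula does not compute φ.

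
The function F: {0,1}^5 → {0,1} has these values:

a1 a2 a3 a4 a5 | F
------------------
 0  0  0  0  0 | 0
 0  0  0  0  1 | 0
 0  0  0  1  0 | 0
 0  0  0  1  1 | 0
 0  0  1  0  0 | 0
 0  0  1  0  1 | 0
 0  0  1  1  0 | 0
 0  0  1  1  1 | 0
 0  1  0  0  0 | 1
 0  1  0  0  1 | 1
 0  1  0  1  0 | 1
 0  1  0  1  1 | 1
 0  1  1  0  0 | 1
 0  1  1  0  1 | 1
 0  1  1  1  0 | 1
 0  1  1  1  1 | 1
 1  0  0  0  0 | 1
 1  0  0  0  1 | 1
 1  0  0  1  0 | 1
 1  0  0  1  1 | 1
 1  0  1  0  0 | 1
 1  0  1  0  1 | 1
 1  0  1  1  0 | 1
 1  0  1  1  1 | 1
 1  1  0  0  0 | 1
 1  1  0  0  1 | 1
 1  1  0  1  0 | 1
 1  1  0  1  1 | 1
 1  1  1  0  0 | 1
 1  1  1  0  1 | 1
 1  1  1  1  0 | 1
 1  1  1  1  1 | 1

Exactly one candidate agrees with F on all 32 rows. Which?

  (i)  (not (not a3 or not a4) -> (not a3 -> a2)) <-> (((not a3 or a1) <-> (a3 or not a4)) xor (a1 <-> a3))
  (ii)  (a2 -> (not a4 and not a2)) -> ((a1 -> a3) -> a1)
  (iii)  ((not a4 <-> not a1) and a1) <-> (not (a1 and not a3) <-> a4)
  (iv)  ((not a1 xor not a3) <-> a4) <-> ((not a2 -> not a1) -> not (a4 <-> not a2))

(i) fails at (0,0,0,1,0): the formula yields 1, F is 0.
(iii) fails at (0,0,0,0,0): the formula yields 1, F is 0.
(iv) fails at (0,0,0,0,0): the formula yields 1, F is 0.
That leaves (ii). Evaluating it on every row reproduces the table of F exactly.

ii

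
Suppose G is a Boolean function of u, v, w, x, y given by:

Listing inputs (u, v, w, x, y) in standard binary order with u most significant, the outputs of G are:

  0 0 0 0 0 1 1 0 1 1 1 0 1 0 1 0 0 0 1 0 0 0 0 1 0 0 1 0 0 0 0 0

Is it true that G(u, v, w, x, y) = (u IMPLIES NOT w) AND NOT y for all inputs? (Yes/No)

No

Check the formula against G row by row:
  u=0, v=0, w=0, x=0, y=0: formula gives 1, but G = 0 ✗
Row (0,0,0,0,0) is a counterexample, so the formula is not equivalent to G.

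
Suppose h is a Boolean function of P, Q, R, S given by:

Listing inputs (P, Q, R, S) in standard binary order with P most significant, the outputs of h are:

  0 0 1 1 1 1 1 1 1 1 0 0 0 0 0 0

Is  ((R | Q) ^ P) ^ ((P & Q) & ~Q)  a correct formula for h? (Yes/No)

Yes

Test each input against both h and the formula:
  P=0, Q=0, R=0, S=0: formula gives 0, h = 0 ✓
  P=0, Q=0, R=0, S=1: formula gives 0, h = 0 ✓
  P=0, Q=0, R=1, S=0: formula gives 1, h = 1 ✓
  P=0, Q=0, R=1, S=1: formula gives 1, h = 1 ✓
  … (the remaining 12 rows also agree.)
No disagreement on any input; they are logically equivalent.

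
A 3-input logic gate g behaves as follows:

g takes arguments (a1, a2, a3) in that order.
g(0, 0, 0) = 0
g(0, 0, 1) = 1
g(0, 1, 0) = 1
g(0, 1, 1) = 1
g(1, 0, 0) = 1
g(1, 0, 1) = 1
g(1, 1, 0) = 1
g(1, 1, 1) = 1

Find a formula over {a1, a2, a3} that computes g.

g(a1, a2, a3) = (a1 OR a2) OR a3

The output is 1 whenever at least one input is 1 — the OR of all inputs.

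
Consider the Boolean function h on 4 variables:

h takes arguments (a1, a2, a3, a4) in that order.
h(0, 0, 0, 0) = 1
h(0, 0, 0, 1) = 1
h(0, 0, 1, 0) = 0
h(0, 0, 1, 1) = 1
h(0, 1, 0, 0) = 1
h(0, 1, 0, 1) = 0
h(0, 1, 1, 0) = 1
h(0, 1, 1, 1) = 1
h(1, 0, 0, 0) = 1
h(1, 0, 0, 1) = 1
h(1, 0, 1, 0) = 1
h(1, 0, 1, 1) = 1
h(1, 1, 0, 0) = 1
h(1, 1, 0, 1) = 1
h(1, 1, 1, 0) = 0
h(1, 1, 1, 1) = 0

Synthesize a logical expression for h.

The 0-rows are (0,0,1,0), (0,1,0,1), (1,1,1,0), (1,1,1,1). Take each as a conjunction (¬a1·¬a2·a3·¬a4, ¬a1·a2·¬a3·a4, a1·a2·a3·¬a4, a1·a2·a3·a4), form their disjunction, and complement — that gives a formula that is 1 everywhere h is.

h(a1, a2, a3, a4) = NOT ((((((NOT a1 AND NOT a2) AND a3) AND NOT a4) OR (((NOT a1 AND a2) AND NOT a3) AND a4)) OR (((a1 AND a2) AND a3) AND NOT a4)) OR (((a1 AND a2) AND a3) AND a4))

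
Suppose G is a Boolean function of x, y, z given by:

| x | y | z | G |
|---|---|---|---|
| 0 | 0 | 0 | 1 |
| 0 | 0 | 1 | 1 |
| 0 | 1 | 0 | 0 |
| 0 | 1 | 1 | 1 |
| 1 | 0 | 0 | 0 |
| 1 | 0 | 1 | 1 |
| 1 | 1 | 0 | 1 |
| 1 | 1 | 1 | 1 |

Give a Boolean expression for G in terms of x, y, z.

G is 0 on only 2 rows — (0,1,0), (1,0,0). Writing each as a minterm (¬x·y·¬z, x·¬y·¬z) and OR-ing them characterizes exactly where G=0, so G is the negation of that disjunction.

G(x, y, z) = ~(((~x & y) & ~z) | ((x & ~y) & ~z))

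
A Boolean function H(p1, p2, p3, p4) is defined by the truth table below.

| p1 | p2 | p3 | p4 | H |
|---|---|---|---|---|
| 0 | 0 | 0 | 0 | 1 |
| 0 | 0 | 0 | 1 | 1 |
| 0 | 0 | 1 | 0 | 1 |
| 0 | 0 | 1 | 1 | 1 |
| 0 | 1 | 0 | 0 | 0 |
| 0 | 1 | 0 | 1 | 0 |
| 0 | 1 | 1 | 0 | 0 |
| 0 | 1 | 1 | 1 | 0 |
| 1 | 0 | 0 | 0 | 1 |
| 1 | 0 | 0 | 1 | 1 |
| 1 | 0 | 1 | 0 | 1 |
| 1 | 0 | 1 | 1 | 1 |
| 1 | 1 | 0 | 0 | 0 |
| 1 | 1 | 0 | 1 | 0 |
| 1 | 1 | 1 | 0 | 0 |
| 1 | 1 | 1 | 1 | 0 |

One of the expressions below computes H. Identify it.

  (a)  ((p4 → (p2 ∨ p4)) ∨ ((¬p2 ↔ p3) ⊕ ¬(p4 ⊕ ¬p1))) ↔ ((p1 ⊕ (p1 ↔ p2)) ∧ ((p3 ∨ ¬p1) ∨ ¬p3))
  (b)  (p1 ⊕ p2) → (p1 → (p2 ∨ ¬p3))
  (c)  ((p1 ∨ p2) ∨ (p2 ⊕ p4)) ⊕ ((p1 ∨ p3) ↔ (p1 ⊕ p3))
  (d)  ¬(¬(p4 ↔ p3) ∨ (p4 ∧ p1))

(b): at (0,1,0,0) it gives 1, but H = 0 — eliminated.
(c): at (0,0,0,1) it gives 0, but H = 1 — eliminated.
(d): at (0,0,0,1) it gives 0, but H = 1 — eliminated.
(a) is the remaining candidate, and it agrees with H on all 16 inputs.

a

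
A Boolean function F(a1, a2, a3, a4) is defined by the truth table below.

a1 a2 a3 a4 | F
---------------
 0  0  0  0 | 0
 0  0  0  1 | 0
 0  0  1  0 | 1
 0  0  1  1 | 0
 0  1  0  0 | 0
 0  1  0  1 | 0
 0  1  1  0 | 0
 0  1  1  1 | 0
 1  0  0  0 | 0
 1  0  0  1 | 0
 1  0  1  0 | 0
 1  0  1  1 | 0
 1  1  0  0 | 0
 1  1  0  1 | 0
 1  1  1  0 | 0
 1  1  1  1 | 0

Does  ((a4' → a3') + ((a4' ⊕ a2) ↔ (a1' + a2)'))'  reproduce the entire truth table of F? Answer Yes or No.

Yes

Evaluate ((a4' → a3') + ((a4' ⊕ a2) ↔ (a1' + a2)'))' on each row and compare to F:
  a1=0, a2=0, a3=0, a4=0: formula gives 0, F = 0 ✓
  a1=0, a2=0, a3=0, a4=1: formula gives 0, F = 0 ✓
  a1=0, a2=0, a3=1, a4=0: formula gives 1, F = 1 ✓
  a1=0, a2=0, a3=1, a4=1: formula gives 0, F = 0 ✓
  … (the remaining 12 rows also agree.)
All 16 rows match — the expression computes F exactly.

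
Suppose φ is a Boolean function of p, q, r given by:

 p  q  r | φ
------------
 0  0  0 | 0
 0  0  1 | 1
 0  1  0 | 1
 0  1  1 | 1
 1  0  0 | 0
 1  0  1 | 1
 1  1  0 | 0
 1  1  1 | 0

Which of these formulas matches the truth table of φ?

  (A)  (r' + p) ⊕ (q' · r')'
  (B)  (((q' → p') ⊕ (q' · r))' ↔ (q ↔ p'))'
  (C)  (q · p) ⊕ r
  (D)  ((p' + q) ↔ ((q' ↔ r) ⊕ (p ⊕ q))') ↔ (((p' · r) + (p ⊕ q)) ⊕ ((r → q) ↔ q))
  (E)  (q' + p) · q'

B

(A) fails at (0,0,0): the formula yields 1, φ is 0.
(C) fails at (0,1,0): the formula yields 0, φ is 1.
(D) fails at (0,1,0): the formula yields 0, φ is 1.
(E) fails at (0,0,0): the formula yields 1, φ is 0.
Only (B) survives; checking it on all 8 rows confirms it matches φ.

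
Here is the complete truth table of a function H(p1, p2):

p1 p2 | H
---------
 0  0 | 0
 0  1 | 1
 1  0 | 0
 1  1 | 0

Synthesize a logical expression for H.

H(p1, p2) = p1' · p2

H is 1 on exactly one input, (0,1), whose minterm is ¬p1·p2. So H is just that conjunction.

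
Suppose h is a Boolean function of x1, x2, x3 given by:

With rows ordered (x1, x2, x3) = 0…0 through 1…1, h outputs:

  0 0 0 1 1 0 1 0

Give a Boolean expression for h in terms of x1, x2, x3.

h(x1, x2, x3) = (((~x1 & x2) & x3) | ((x1 & ~x2) & ~x3)) | ((x1 & x2) & ~x3)

h=1 on 3 inputs: (0,1,1), (1,0,0), (1,1,0). Reading each as a conjunction of literals (¬x1·x2·x3, x1·¬x2·¬x3, x1·x2·¬x3) and taking the OR gives the canonical DNF.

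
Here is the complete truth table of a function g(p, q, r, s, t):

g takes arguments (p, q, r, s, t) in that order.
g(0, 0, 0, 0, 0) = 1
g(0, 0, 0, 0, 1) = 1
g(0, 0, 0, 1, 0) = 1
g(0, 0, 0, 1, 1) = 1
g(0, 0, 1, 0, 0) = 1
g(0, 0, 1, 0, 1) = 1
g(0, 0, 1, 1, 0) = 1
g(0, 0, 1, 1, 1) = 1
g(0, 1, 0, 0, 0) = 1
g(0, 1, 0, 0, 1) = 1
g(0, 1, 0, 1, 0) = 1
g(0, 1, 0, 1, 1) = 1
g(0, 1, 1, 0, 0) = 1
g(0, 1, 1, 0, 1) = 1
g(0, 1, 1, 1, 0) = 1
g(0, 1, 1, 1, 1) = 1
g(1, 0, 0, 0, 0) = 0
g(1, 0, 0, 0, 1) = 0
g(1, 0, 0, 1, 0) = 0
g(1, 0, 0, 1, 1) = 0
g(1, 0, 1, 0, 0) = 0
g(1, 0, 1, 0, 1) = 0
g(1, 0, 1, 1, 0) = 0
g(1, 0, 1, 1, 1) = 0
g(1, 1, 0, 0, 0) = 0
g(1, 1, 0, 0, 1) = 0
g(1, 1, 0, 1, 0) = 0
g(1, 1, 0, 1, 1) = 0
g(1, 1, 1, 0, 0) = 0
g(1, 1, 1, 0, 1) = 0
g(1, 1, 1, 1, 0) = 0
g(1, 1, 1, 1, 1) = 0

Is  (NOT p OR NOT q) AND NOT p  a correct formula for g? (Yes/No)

Test each input against both g and the formula:
  p=0, q=0, r=0, s=0, t=0: formula gives 1, g = 1 ✓
  p=0, q=0, r=0, s=0, t=1: formula gives 1, g = 1 ✓
  p=0, q=0, r=0, s=1, t=0: formula gives 1, g = 1 ✓
  p=0, q=0, r=0, s=1, t=1: formula gives 1, g = 1 ✓
  … (the remaining 28 rows also agree.)
No disagreement on any input; they are logically equivalent.

Yes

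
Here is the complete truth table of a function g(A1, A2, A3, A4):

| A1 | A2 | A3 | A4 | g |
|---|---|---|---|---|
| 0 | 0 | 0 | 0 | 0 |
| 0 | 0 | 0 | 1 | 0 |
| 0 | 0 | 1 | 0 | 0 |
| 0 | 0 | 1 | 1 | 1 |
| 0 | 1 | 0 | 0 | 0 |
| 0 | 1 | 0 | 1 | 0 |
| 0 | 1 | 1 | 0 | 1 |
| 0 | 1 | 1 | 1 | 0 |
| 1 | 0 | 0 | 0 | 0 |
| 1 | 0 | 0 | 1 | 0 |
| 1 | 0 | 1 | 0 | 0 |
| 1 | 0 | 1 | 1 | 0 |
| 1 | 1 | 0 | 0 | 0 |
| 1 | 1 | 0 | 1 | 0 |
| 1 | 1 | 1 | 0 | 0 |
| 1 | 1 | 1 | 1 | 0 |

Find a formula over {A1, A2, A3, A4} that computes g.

Collect the rows where g=1 — (0,0,1,1), (0,1,1,0) — and write one minterm per row: ¬A1·¬A2·A3·A4, ¬A1·A2·A3·¬A4. Their union (logical OR) reproduces the table exactly.

g(A1, A2, A3, A4) = (((NOT A1 AND NOT A2) AND A3) AND A4) OR (((NOT A1 AND A2) AND A3) AND NOT A4)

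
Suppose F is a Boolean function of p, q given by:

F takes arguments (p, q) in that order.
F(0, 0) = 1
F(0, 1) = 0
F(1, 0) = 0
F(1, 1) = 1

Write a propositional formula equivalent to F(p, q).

F=1 on 2 inputs: (0,0), (1,1). Reading each as a conjunction of literals (¬p·¬q, p·q) and taking the OR gives the canonical DNF.

F(p, q) = (p' · q') + (p · q)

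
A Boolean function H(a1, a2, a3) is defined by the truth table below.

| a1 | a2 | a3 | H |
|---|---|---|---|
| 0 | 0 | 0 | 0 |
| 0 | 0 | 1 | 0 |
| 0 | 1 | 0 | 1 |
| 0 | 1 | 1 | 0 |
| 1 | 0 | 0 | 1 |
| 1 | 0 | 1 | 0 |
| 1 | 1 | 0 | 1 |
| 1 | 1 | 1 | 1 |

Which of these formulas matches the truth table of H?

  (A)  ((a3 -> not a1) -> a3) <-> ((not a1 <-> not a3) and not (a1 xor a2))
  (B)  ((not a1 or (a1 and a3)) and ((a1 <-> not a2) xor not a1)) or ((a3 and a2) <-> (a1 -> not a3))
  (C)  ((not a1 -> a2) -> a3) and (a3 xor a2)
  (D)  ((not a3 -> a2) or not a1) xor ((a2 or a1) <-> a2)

A

(B): at (0,0,0) it gives 1, but H = 0 — eliminated.
(C): at (0,0,1) it gives 1, but H = 0 — eliminated.
(D): at (0,1,0) it gives 0, but H = 1 — eliminated.
(A) is the remaining candidate, and it agrees with H on all 8 inputs.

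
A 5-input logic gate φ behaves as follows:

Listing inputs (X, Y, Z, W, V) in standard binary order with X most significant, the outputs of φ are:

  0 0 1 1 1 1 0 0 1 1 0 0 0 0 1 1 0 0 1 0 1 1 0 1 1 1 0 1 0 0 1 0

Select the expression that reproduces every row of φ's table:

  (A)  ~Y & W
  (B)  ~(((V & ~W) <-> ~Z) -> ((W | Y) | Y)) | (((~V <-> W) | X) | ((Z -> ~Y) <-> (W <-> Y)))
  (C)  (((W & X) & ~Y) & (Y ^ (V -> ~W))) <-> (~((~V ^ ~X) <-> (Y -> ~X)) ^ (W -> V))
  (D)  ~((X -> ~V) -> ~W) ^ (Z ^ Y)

(A): at (0,0,1,0,0) it gives 0, but φ = 1 — eliminated.
(B): at (0,0,0,0,0) it gives 1, but φ = 0 — eliminated.
(C): at (0,0,0,0,0) it gives 1, but φ = 0 — eliminated.
Only (D) survives; checking it on all 32 rows confirms it matches φ.

D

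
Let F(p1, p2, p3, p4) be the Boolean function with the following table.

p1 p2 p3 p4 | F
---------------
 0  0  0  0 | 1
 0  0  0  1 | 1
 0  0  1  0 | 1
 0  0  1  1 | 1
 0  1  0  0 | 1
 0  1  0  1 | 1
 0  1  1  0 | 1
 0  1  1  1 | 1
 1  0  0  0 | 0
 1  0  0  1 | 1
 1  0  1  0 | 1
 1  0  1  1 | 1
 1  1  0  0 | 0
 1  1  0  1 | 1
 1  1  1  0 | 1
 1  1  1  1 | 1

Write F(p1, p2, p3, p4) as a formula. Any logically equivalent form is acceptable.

F(p1, p2, p3, p4) = not ((((p1 and not p2) and not p3) and not p4) or (((p1 and p2) and not p3) and not p4))

The 0-rows are (1,0,0,0), (1,1,0,0). Take each as a conjunction (p1·¬p2·¬p3·¬p4, p1·p2·¬p3·¬p4), form their disjunction, and complement — that gives a formula that is 1 everywhere F is.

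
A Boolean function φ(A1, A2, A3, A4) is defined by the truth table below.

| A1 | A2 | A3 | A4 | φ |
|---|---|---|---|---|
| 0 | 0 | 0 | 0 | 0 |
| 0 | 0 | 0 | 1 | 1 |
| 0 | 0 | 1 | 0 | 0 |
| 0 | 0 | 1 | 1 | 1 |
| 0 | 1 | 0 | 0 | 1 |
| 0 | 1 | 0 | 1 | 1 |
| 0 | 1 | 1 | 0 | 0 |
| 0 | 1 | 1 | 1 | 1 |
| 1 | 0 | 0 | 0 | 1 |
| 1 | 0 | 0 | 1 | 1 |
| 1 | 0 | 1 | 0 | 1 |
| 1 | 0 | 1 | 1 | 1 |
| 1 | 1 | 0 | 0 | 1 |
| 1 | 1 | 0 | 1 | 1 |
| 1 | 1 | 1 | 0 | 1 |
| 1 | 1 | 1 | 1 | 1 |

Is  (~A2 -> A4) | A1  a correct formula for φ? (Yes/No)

Check the formula against φ row by row:
  A1=0, A2=0, A3=0, A4=0: formula gives 0, φ = 0 ✓
  A1=0, A2=0, A3=0, A4=1: formula gives 1, φ = 1 ✓
  A1=0, A2=0, A3=1, A4=0: formula gives 0, φ = 0 ✓
  A1=0, A2=0, A3=1, A4=1: formula gives 1, φ = 1 ✓
  …
  A1=0, A2=1, A3=1, A4=0: formula gives 1, but φ = 0 ✗
A single disagreement suffices: at (0,1,1,0) they differ, so the formula does not compute φ.

No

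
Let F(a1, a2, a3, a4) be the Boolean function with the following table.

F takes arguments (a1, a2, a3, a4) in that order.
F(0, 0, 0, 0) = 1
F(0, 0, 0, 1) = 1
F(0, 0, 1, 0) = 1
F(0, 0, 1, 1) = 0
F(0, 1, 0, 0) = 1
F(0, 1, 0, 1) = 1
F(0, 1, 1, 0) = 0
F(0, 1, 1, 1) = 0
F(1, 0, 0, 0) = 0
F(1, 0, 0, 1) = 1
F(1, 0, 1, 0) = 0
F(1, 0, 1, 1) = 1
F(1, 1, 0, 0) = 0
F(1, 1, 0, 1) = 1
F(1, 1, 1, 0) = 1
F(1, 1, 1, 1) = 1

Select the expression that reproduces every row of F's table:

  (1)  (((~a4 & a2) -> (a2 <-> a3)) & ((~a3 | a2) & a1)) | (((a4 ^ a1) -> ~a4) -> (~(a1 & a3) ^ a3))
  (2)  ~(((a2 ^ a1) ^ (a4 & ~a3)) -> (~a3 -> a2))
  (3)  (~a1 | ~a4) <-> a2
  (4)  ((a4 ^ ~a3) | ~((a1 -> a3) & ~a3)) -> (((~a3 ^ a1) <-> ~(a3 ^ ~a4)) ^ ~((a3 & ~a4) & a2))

4

(1) disagrees with F on (0,0,1,0) (formula → 0, table → 1); rule it out.
(2) disagrees with F on (0,0,0,0) (formula → 0, table → 1); rule it out.
(3) disagrees with F on (0,0,0,0) (formula → 0, table → 1); rule it out.
(4) is the remaining candidate, and it agrees with F on all 16 inputs.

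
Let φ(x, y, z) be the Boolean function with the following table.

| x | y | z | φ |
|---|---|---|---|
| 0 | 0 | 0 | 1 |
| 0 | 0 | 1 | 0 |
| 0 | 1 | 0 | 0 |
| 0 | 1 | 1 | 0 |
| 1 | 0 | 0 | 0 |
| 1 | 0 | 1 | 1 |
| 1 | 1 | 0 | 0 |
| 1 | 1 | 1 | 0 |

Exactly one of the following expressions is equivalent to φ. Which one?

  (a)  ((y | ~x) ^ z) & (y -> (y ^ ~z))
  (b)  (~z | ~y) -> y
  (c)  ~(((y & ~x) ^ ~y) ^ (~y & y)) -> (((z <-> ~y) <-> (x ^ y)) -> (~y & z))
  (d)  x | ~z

(b): at (0,0,0) it gives 0, but φ = 1 — eliminated.
(c): at (0,0,1) it gives 1, but φ = 0 — eliminated.
(d): at (0,1,0) it gives 1, but φ = 0 — eliminated.
That leaves (a). Evaluating it on every row reproduces the table of φ exactly.

a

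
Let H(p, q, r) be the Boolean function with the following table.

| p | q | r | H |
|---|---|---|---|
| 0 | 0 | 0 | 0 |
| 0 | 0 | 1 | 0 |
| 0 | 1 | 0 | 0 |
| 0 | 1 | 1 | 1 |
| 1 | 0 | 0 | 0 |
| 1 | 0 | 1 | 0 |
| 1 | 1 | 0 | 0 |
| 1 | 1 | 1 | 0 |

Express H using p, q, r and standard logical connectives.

H(p, q, r) = (¬p ∧ q) ∧ r

H is 1 on exactly one input, (0,1,1), whose minterm is ¬p·q·r. So H is just that conjunction.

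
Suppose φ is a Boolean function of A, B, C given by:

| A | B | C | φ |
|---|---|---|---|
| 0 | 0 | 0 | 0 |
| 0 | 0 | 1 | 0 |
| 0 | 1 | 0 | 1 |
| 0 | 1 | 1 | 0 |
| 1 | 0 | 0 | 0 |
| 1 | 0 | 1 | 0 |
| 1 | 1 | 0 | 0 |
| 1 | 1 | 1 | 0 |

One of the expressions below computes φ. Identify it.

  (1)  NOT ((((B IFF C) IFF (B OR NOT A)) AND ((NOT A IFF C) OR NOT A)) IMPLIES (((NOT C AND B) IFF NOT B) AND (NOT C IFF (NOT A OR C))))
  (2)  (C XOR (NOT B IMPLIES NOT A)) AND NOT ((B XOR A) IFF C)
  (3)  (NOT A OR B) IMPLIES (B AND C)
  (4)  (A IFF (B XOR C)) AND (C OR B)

(1) disagrees with φ on (0,0,0) (formula → 1, table → 0); rule it out.
(3) disagrees with φ on (0,1,0) (formula → 0, table → 1); rule it out.
(4) disagrees with φ on (0,1,0) (formula → 0, table → 1); rule it out.
(2) is the remaining candidate, and it agrees with φ on all 8 inputs.

2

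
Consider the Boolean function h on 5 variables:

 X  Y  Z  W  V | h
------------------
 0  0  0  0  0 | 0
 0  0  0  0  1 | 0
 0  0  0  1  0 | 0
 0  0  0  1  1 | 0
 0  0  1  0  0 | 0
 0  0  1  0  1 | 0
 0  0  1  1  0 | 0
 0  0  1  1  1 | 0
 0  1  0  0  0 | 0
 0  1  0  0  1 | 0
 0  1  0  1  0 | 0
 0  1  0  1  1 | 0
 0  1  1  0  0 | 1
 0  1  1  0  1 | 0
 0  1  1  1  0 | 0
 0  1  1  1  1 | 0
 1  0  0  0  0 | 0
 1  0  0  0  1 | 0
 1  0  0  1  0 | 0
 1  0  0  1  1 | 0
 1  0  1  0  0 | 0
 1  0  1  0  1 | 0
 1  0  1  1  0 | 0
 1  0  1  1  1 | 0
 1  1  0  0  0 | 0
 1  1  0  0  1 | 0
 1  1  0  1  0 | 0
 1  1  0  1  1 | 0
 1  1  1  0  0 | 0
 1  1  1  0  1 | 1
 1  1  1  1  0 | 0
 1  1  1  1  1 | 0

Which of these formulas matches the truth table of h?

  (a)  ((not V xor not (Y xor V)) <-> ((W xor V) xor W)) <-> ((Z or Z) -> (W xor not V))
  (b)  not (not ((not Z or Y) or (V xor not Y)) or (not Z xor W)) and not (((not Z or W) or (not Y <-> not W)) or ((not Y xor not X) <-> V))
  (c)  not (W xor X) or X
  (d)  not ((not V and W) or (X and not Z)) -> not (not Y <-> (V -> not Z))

b

(a): at (0,0,0,0,0) it gives 1, but h = 0 — eliminated.
(c): at (0,0,0,0,0) it gives 1, but h = 0 — eliminated.
(d): at (0,0,0,1,0) it gives 1, but h = 0 — eliminated.
(b) is the remaining candidate, and it agrees with h on all 32 inputs.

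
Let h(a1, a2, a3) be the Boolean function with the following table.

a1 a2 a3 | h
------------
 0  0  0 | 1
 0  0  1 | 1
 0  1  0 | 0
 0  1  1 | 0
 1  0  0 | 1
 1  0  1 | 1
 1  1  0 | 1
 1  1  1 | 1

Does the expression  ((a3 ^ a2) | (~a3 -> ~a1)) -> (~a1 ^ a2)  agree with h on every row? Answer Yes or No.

No

Evaluate ((a3 ^ a2) | (~a3 -> ~a1)) -> (~a1 ^ a2) on each row and compare to h:
  a1=0, a2=0, a3=0: formula gives 1, h = 1 ✓
  a1=0, a2=0, a3=1: formula gives 1, h = 1 ✓
  a1=0, a2=1, a3=0: formula gives 0, h = 0 ✓
  a1=0, a2=1, a3=1: formula gives 0, h = 0 ✓
  a1=1, a2=0, a3=0: formula gives 1, h = 1 ✓
  a1=1, a2=0, a3=1: formula gives 0, but h = 1 ✗
Since they disagree at (1,0,1), the expression is not a correct formula for h.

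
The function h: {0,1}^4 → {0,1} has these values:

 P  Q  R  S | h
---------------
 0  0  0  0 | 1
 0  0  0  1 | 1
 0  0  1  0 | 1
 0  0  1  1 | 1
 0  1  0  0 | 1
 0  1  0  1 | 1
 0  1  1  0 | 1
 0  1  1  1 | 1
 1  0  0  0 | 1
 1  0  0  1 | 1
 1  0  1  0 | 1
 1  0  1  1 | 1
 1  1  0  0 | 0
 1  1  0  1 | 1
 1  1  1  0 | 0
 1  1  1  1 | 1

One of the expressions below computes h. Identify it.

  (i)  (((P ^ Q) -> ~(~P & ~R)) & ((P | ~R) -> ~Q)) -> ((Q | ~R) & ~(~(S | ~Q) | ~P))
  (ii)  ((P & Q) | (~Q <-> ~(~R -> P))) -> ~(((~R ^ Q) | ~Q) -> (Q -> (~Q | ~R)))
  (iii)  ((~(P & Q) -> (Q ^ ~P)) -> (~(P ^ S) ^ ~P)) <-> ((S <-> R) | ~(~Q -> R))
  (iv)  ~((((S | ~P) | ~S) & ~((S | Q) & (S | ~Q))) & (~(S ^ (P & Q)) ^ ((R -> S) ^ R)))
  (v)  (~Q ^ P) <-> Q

iv

(i) disagrees with h on (0,0,0,0) (formula → 0, table → 1); rule it out.
(ii) disagrees with h on (0,0,0,0) (formula → 0, table → 1); rule it out.
(iii) disagrees with h on (0,0,0,0) (formula → 0, table → 1); rule it out.
(v) disagrees with h on (0,0,0,0) (formula → 0, table → 1); rule it out.
Only (iv) survives; checking it on all 16 rows confirms it matches h.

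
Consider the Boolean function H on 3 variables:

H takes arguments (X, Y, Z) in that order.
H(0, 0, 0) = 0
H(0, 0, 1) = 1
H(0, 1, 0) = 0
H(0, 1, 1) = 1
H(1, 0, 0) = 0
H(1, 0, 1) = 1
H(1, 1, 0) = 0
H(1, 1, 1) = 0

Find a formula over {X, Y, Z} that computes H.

H(X, Y, Z) = (((not X and not Y) and Z) or ((not X and Y) and Z)) or ((X and not Y) and Z)

The 1-rows are (0,0,1), (0,1,1), (1,0,1). Each contributes one minterm — ¬X·¬Y·Z; ¬X·Y·Z; X·¬Y·Z — and their disjunction is a sum-of-products form of H.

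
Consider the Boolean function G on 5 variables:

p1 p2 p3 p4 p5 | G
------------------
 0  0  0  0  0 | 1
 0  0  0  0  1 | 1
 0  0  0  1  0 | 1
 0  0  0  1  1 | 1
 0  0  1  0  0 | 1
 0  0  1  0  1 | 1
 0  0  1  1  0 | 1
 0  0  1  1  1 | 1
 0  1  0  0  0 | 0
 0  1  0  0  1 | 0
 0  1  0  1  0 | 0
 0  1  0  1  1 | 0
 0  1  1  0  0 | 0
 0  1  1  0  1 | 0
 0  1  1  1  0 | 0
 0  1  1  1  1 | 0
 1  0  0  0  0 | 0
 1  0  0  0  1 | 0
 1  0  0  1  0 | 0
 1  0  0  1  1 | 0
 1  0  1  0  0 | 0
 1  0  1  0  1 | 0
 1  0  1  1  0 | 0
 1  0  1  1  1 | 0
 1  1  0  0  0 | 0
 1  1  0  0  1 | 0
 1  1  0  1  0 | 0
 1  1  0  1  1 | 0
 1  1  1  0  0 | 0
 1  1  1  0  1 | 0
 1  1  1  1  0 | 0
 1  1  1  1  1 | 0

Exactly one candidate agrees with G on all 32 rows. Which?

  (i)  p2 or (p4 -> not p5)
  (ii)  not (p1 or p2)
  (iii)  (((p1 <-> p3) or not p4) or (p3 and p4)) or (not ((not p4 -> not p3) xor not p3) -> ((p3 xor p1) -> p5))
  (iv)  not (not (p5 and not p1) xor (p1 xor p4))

ii

(i) fails at (0,0,0,1,1): the formula yields 0, G is 1.
(iii) fails at (0,1,0,0,0): the formula yields 1, G is 0.
(iv) fails at (0,0,0,0,0): the formula yields 0, G is 1.
That leaves (ii). Evaluating it on every row reproduces the table of G exactly.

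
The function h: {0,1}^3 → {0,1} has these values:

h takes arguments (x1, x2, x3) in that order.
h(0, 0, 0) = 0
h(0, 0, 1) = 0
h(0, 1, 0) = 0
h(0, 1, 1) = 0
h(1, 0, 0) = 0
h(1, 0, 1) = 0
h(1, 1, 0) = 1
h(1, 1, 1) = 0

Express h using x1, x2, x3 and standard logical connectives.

Only row (1,1,0) gives 1. That row's minterm x1·x2·¬x3 is h directly.

h(x1, x2, x3) = (x1 ∧ x2) ∧ ¬x3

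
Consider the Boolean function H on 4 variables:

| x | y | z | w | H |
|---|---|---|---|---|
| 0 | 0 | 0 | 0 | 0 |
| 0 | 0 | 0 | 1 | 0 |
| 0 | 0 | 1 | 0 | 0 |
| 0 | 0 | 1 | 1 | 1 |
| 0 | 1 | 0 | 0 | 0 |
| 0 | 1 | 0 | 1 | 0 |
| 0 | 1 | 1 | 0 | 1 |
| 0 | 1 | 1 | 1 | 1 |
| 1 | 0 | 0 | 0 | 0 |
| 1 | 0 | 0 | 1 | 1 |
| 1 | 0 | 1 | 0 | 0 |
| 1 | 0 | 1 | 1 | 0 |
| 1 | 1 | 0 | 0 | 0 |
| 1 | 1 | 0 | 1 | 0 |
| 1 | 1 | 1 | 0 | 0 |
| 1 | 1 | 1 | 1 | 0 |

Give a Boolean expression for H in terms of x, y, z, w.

H(x, y, z, w) = (((((¬x ∧ ¬y) ∧ z) ∧ w) ∨ (((¬x ∧ y) ∧ z) ∧ ¬w)) ∨ (((¬x ∧ y) ∧ z) ∧ w)) ∨ (((x ∧ ¬y) ∧ ¬z) ∧ w)

The 1-rows are (0,0,1,1), (0,1,1,0), (0,1,1,1), (1,0,0,1). Each contributes one minterm — ¬x·¬y·z·w; ¬x·y·z·¬w; ¬x·y·z·w; x·¬y·¬z·w — and their disjunction is a sum-of-products form of H.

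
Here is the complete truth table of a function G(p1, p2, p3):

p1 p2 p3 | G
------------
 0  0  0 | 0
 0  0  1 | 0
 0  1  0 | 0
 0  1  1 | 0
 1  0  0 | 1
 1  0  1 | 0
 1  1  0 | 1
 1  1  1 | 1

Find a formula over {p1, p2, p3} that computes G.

The 1-rows are (1,0,0), (1,1,0), (1,1,1). Each contributes one minterm — p1·¬p2·¬p3; p1·p2·¬p3; p1·p2·p3 — and their disjunction is a sum-of-products form of G.

G(p1, p2, p3) = (((p1 AND NOT p2) AND NOT p3) OR ((p1 AND p2) AND NOT p3)) OR ((p1 AND p2) AND p3)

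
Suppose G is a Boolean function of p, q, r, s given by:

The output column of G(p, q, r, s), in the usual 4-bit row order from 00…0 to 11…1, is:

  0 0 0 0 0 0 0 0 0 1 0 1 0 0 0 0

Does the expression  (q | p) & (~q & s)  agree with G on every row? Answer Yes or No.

Yes

Test each input against both G and the formula:
  p=0, q=0, r=0, s=0: formula gives 0, G = 0 ✓
  p=0, q=0, r=0, s=1: formula gives 0, G = 0 ✓
  p=0, q=0, r=1, s=0: formula gives 0, G = 0 ✓
  p=0, q=0, r=1, s=1: formula gives 0, G = 0 ✓
  … (the remaining 12 rows also agree.)
No disagreement on any input; they are logically equivalent.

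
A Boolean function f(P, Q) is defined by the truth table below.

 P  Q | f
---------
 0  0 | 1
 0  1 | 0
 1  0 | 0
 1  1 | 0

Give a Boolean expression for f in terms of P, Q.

The output is 1 only when every input is 0 — NOR of all inputs.

f(P, Q) = NOT (P OR Q)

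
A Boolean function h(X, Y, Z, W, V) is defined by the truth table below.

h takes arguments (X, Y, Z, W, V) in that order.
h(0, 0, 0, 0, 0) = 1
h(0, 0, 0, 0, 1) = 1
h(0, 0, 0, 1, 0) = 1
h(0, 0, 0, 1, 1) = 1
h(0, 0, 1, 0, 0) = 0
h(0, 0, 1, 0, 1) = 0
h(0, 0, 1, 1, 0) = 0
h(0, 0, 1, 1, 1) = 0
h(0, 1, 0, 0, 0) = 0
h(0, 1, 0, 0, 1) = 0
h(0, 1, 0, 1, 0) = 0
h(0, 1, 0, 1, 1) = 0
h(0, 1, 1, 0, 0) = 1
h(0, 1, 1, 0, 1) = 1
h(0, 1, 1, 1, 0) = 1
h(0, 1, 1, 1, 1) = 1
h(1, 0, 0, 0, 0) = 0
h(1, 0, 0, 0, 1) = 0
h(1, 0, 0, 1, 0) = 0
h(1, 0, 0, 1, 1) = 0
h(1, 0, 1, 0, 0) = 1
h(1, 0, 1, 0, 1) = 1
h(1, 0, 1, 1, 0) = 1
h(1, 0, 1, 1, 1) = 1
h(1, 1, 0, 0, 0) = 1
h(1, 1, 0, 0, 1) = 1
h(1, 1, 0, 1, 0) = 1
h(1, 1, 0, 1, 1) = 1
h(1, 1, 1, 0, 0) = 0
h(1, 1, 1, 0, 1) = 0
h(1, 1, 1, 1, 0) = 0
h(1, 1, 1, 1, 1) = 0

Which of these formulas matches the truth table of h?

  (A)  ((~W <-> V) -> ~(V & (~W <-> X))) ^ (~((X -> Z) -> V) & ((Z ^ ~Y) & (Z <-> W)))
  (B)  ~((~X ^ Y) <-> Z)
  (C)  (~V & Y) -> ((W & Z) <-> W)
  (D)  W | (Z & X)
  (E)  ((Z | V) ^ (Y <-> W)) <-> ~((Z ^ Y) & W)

B

(A): at (0,0,0,0,0) it gives 0, but h = 1 — eliminated.
(C): at (0,0,1,0,0) it gives 1, but h = 0 — eliminated.
(D): at (0,0,0,0,0) it gives 0, but h = 1 — eliminated.
(E): at (0,0,0,0,1) it gives 0, but h = 1 — eliminated.
That leaves (B). Evaluating it on every row reproduces the table of h exactly.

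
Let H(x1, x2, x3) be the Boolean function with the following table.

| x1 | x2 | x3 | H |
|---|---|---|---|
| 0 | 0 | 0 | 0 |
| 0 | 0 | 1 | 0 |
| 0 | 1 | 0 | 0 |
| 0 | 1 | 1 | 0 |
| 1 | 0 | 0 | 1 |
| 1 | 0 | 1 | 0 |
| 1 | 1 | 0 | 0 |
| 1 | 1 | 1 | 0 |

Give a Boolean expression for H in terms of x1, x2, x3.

H(x1, x2, x3) = (x1 and not x2) and not x3

H is 1 on exactly one input, (1,0,0), whose minterm is x1·¬x2·¬x3. So H is just that conjunction.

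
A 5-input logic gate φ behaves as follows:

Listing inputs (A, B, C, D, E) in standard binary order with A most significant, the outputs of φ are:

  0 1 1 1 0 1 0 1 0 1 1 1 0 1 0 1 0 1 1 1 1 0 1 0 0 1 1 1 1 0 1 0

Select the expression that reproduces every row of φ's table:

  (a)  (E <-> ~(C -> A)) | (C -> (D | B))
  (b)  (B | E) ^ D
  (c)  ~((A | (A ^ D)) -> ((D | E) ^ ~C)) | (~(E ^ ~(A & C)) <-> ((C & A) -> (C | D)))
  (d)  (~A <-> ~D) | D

(a) fails at (0,0,0,0,0): the formula yields 1, φ is 0.
(b) fails at (0,0,0,1,1): the formula yields 0, φ is 1.
(d) fails at (0,0,0,0,0): the formula yields 1, φ is 0.
(c) is the remaining candidate, and it agrees with φ on all 32 inputs.

c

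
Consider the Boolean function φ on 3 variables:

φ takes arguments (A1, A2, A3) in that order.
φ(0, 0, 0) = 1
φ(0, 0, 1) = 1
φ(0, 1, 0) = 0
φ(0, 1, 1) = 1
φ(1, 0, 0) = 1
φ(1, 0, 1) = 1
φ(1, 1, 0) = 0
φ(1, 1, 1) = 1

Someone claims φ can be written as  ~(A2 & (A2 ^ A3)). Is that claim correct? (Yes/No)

Test each input against both φ and the formula:
  A1=0, A2=0, A3=0: formula gives 1, φ = 1 ✓
  A1=0, A2=0, A3=1: formula gives 1, φ = 1 ✓
  A1=0, A2=1, A3=0: formula gives 0, φ = 0 ✓
  A1=0, A2=1, A3=1: formula gives 1, φ = 1 ✓
  A1=1, A2=0, A3=0: formula gives 1, φ = 1 ✓
  …and likewise for the remaining 3 rows.
All 8 rows match — the expression computes φ exactly.

Yes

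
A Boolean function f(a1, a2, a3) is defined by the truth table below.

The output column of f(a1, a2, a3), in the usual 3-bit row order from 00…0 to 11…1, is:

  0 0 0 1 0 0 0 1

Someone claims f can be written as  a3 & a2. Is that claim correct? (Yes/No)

Test each input against both f and the formula:
  a1=0, a2=0, a3=0: formula gives 0, f = 0 ✓
  a1=0, a2=0, a3=1: formula gives 0, f = 0 ✓
  a1=0, a2=1, a3=0: formula gives 0, f = 0 ✓
  a1=0, a2=1, a3=1: formula gives 1, f = 1 ✓
  a1=1, a2=0, a3=0: formula gives 0, f = 0 ✓
  …and likewise for the remaining 3 rows.
Every row agrees, so the formula is equivalent.

Yes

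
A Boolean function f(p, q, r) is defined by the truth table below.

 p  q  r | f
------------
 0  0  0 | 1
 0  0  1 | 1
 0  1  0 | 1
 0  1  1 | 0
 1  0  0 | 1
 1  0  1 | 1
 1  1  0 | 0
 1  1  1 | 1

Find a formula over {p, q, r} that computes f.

f(p, q, r) = ¬(((¬p ∧ q) ∧ r) ∨ ((p ∧ q) ∧ ¬r))

There are just 2 zero rows: (0,1,1), (1,1,0). Their minterms are ¬p·q·r, p·q·¬r; the OR of those covers precisely the 0-outputs, and negating it yields f.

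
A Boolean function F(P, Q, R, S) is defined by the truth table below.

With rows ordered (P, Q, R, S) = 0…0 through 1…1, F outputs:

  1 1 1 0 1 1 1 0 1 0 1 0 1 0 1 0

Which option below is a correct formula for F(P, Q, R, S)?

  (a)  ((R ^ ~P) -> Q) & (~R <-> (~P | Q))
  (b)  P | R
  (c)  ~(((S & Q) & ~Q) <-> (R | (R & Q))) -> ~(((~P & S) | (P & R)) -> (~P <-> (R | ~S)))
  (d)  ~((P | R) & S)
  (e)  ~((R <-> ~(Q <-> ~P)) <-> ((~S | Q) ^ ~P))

(a) disagrees with F on (0,0,0,0) (formula → 0, table → 1); rule it out.
(b) disagrees with F on (0,0,0,0) (formula → 0, table → 1); rule it out.
(c) disagrees with F on (0,0,1,0) (formula → 0, table → 1); rule it out.
(e) disagrees with F on (0,0,0,0) (formula → 0, table → 1); rule it out.
Only (d) survives; checking it on all 16 rows confirms it matches F.

d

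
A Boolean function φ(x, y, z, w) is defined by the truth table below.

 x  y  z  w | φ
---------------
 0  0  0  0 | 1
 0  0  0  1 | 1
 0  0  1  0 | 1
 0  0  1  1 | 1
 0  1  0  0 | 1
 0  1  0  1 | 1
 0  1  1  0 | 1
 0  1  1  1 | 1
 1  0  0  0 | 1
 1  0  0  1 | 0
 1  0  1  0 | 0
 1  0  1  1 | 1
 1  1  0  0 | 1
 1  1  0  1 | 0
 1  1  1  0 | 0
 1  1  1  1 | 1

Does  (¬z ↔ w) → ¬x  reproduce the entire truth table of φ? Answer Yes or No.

Evaluate (¬z ↔ w) → ¬x on each row and compare to φ:
  x=0, y=0, z=0, w=0: formula gives 1, φ = 1 ✓
  x=0, y=0, z=0, w=1: formula gives 1, φ = 1 ✓
  x=0, y=0, z=1, w=0: formula gives 1, φ = 1 ✓
  x=0, y=0, z=1, w=1: formula gives 1, φ = 1 ✓
  …and likewise for the remaining 12 rows.
Every row agrees, so the formula is equivalent.

Yes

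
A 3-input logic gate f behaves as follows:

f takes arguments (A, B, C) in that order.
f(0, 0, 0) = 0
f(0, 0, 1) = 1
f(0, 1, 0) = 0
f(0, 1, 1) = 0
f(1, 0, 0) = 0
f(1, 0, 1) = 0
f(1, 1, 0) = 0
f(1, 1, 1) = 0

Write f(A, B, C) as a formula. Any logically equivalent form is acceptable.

Only row (0,0,1) gives 1. That row's minterm ¬A·¬B·C is f directly.

f(A, B, C) = (A' · B') · C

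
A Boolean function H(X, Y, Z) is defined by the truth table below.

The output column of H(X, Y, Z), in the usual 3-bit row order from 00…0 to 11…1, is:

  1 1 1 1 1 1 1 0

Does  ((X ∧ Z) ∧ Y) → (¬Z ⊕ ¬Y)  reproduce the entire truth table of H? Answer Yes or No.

Yes

Evaluate ((X ∧ Z) ∧ Y) → (¬Z ⊕ ¬Y) on each row and compare to H:
  X=0, Y=0, Z=0: formula gives 1, H = 1 ✓
  X=0, Y=0, Z=1: formula gives 1, H = 1 ✓
  X=0, Y=1, Z=0: formula gives 1, H = 1 ✓
  X=0, Y=1, Z=1: formula gives 1, H = 1 ✓
  X=1, Y=0, Z=0: formula gives 1, H = 1 ✓
  …and likewise for the remaining 3 rows.
Every row agrees, so the formula is equivalent.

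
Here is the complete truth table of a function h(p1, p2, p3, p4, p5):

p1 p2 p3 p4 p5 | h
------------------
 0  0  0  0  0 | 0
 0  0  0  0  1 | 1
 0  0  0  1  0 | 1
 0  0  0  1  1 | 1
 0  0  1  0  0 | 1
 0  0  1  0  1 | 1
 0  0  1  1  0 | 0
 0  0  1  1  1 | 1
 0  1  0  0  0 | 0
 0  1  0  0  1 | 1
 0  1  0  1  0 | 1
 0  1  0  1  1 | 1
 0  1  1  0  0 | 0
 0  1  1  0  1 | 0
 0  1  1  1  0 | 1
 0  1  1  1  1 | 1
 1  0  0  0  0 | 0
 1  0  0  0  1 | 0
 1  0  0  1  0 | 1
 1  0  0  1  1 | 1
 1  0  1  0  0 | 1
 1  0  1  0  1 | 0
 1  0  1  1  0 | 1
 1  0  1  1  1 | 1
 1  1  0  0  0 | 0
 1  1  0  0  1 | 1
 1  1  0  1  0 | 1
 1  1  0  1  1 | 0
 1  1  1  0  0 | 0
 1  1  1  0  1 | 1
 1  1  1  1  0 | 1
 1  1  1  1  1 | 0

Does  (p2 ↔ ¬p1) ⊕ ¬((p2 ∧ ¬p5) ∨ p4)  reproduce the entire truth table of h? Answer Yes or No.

No

Check the formula against h row by row:
  p1=0, p2=0, p3=0, p4=0, p5=0: formula gives 1, but h = 0 ✗
Since they disagree at (0,0,0,0,0), the expression is not a correct formula for h.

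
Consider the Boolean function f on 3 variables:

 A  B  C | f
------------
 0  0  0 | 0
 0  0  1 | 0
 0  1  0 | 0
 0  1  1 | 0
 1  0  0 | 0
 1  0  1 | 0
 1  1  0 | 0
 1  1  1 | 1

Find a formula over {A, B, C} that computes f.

f(A, B, C) = (A ∧ B) ∧ C

The output is 1 only when every input is 1 — the AND of all inputs.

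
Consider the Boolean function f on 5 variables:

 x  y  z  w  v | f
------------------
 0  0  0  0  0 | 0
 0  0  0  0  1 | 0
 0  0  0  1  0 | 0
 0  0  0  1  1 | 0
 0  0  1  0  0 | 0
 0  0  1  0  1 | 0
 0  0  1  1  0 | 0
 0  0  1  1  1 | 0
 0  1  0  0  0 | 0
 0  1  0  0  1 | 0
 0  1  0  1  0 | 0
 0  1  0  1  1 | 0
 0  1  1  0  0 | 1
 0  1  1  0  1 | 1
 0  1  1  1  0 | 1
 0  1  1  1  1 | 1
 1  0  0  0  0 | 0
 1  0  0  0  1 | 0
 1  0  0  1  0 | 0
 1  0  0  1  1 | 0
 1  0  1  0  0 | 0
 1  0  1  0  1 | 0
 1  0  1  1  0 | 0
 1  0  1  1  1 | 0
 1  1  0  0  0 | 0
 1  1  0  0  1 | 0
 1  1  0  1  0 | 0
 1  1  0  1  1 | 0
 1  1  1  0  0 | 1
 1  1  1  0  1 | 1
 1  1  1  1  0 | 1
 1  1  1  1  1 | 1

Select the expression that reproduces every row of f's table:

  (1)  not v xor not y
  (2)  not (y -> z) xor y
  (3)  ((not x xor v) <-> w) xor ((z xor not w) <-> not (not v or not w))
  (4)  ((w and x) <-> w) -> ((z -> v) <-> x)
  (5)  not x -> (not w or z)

2

(1) fails at (0,0,0,0,1): the formula yields 1, f is 0.
(3) fails at (0,0,0,0,1): the formula yields 1, f is 0.
(4) fails at (0,0,0,1,0): the formula yields 1, f is 0.
(5) fails at (0,0,0,0,0): the formula yields 1, f is 0.
That leaves (2). Evaluating it on every row reproduces the table of f exactly.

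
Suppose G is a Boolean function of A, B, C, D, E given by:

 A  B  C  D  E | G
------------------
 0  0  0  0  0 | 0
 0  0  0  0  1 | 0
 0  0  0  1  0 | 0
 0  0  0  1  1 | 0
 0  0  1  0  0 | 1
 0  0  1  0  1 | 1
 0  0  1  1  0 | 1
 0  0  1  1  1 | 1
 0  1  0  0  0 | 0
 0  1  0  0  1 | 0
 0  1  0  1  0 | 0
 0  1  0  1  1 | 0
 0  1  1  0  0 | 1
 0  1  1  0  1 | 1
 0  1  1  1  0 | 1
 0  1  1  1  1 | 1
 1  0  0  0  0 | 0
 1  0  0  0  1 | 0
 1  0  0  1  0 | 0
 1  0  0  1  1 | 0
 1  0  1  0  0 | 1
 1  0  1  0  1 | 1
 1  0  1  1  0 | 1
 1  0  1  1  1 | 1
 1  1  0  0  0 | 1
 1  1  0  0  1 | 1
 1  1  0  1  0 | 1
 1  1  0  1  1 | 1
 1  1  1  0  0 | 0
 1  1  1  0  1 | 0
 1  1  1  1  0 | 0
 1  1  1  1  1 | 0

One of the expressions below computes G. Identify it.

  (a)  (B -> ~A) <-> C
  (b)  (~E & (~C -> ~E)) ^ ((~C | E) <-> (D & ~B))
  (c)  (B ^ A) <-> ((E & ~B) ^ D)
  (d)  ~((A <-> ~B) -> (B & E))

(b) fails at (0,0,0,0,0): the formula yields 1, G is 0.
(c) fails at (0,0,0,0,0): the formula yields 1, G is 0.
(d) fails at (0,0,1,0,0): the formula yields 0, G is 1.
Only (a) survives; checking it on all 32 rows confirms it matches G.

a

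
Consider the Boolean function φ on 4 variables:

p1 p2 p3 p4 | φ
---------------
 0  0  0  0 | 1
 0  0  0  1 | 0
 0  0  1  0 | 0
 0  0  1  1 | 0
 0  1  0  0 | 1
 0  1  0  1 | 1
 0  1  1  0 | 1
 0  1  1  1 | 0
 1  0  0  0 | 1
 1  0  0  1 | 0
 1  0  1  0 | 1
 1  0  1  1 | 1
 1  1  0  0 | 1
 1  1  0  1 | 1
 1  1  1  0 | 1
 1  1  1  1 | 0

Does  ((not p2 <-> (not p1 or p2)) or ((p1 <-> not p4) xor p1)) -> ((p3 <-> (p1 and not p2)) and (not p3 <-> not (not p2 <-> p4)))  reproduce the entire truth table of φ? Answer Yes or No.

Test each input against both φ and the formula:
  p1=0, p2=0, p3=0, p4=0: formula gives 1, φ = 1 ✓
  p1=0, p2=0, p3=0, p4=1: formula gives 0, φ = 0 ✓
  p1=0, p2=0, p3=1, p4=0: formula gives 0, φ = 0 ✓
  p1=0, p2=0, p3=1, p4=1: formula gives 0, φ = 0 ✓
  … (the remaining 12 rows also agree.)
No disagreement on any input; they are logically equivalent.

Yes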